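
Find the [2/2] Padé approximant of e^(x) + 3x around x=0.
(-19*x**2/60 + 19*x/5 + 1)/(-x**2/60 - x/5 + 1)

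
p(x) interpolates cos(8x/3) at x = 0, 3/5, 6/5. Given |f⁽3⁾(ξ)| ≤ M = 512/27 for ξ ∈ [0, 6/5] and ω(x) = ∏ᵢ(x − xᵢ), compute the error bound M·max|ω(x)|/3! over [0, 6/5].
512*sqrt(3)/3375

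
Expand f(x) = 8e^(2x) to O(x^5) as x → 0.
8 + 16*x + 16*x**2 + 32*x**3/3 + 16*x**4/3 + O(x**5)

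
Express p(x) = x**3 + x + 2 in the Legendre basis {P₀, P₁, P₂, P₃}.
(2)P₀ + (8/5)P₁ + (2/5)P₃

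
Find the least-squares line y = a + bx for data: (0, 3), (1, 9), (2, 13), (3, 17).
a = 18/5, b = 23/5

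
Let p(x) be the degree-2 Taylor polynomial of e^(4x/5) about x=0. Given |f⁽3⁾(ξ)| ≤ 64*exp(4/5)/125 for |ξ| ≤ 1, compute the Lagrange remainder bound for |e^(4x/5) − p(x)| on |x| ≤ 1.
32*exp(4/5)/375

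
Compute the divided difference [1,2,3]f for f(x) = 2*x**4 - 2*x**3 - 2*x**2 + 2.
36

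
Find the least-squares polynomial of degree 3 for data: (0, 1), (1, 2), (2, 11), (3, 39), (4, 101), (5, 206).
65/63 + (212/189)x + (-139/63)x² + (55/27)x³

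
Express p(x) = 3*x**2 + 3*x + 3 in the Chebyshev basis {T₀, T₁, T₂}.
(9/2)T₀ + (3)T₁ + (3/2)T₂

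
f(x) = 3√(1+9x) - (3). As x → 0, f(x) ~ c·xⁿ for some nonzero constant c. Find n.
1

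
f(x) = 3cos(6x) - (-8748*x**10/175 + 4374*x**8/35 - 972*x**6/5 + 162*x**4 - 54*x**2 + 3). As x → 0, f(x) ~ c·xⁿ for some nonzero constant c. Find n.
12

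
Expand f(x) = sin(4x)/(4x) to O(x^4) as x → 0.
1 - 8*x**2/3 + O(x**4)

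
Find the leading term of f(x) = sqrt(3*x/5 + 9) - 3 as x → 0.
x/10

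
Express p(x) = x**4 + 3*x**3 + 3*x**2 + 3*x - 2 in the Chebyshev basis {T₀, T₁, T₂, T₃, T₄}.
(-1/8)T₀ + (21/4)T₁ + (2)T₂ + (3/4)T₃ + (1/8)T₄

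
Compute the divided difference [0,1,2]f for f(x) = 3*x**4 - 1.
21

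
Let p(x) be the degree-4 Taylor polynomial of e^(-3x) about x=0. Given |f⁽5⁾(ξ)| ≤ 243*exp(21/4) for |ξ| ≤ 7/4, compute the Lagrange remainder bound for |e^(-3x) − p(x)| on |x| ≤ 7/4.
1361367*exp(21/4)/40960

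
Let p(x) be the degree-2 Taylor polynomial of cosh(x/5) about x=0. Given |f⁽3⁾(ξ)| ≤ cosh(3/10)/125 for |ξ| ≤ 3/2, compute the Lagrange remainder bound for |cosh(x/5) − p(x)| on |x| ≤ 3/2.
9*cosh(3/10)/2000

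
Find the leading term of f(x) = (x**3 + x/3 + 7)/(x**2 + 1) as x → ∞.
x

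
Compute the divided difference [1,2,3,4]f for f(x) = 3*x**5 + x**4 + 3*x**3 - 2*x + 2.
208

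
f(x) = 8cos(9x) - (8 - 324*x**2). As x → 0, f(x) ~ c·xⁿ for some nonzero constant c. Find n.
4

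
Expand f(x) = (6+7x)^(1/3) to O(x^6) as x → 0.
6**(1/3) + 7*6**(1/3)*x/18 - 49*6**(1/3)*x**2/324 + 1715*6**(1/3)*x**3/17496 - 12005*6**(1/3)*x**4/157464 + 184877*6**(1/3)*x**5/2834352 + O(x**6)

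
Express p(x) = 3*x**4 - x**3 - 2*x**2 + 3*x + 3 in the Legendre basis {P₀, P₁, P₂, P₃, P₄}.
(44/15)P₀ + (12/5)P₁ + (8/21)P₂ + (-2/5)P₃ + (24/35)P₄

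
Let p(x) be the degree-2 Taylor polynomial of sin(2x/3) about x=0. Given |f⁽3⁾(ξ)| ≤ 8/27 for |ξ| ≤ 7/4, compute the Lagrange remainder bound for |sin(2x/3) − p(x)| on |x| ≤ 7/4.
343/1296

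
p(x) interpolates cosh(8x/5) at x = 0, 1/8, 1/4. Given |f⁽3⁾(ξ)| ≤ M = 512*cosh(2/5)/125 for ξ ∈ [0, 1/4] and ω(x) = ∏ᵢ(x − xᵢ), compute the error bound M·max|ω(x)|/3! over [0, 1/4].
sqrt(3)*cosh(2/5)/3375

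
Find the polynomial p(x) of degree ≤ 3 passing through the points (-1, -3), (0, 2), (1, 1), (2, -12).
-x**3 - 3*x**2 + 3*x + 2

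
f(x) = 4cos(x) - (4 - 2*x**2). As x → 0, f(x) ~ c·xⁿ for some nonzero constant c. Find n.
4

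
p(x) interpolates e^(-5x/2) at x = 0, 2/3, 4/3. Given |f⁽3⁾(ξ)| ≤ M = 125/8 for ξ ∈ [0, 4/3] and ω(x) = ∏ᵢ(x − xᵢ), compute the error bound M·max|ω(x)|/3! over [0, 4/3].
125*sqrt(3)/729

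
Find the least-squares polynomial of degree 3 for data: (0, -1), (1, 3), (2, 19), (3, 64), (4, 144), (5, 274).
-107/126 + (-7/108)x + (347/252)x² + (52/27)x³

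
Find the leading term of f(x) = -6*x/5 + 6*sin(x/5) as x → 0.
-x**3/125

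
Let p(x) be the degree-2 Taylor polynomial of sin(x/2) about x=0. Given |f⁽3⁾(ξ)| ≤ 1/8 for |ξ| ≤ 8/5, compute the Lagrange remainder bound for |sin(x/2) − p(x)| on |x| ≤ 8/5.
32/375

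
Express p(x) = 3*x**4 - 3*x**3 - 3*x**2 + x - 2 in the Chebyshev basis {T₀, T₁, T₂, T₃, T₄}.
(-19/8)T₀ + (-5/4)T₁ + (-3/4)T₃ + (3/8)T₄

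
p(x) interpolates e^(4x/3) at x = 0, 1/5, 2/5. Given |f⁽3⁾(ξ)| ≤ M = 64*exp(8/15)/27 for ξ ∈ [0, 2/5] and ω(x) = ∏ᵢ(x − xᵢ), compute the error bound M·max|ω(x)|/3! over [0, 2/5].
64*sqrt(3)*exp(8/15)/91125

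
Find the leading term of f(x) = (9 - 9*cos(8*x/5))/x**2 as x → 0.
288/25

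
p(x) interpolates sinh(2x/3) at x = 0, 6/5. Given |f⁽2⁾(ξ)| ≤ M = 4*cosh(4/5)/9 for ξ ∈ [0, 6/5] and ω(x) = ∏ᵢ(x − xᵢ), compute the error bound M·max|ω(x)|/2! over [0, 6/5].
2*cosh(4/5)/25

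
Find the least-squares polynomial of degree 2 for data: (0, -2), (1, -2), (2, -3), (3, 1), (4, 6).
-58/35 + (-167/70)x + (15/14)x²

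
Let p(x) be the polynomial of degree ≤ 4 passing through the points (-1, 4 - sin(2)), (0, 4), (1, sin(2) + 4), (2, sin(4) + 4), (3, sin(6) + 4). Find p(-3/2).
35*sin(6)/128 + 63*sin(2)/128 - 45*sin(4)/32 + 4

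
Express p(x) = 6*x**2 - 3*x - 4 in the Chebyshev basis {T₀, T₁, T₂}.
-T₀ + (-3)T₁ + (3)T₂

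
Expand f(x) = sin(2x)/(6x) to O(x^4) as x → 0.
1/3 - 2*x**2/9 + O(x**4)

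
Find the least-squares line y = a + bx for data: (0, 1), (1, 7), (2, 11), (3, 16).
a = 7/5, b = 49/10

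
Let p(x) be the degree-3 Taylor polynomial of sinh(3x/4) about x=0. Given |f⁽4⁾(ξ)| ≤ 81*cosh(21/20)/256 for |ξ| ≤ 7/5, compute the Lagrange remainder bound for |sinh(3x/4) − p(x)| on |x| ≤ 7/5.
64827*cosh(21/20)/1280000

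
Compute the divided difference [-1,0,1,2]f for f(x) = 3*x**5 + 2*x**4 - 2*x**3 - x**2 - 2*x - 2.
17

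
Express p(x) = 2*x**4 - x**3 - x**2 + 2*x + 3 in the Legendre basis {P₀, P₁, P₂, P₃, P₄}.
(46/15)P₀ + (7/5)P₁ + (10/21)P₂ + (-2/5)P₃ + (16/35)P₄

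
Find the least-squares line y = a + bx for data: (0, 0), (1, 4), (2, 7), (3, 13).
a = -3/10, b = 21/5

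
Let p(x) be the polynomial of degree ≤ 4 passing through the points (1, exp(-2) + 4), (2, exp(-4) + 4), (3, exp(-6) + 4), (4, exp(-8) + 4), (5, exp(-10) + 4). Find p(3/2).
(-70*exp(4) - 5 + 28*exp(2) + 140*exp(6) + 35*exp(8) + 512*exp(10))*exp(-10)/128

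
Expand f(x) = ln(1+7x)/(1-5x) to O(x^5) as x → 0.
7*x + 21*x**2/2 + 1001*x**3/6 + 2807*x**4/12 + O(x**5)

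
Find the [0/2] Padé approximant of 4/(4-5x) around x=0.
1/(1 - 5*x/4)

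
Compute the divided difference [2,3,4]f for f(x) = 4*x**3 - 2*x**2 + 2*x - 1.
34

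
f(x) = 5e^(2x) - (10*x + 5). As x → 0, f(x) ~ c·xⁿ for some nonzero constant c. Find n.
2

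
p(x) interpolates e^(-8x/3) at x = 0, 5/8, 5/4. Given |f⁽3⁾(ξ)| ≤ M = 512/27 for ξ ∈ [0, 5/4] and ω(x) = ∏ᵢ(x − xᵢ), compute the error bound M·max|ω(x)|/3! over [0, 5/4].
125*sqrt(3)/729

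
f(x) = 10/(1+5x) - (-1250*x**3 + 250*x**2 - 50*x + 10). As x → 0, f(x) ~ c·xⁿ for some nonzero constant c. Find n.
4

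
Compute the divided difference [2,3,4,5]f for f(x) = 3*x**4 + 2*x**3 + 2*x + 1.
44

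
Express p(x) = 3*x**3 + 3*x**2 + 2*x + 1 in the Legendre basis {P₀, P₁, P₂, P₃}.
(2)P₀ + (19/5)P₁ + (2)P₂ + (6/5)P₃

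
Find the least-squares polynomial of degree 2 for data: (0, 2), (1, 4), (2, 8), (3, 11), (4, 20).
79/35 + (41/70)x + (13/14)x²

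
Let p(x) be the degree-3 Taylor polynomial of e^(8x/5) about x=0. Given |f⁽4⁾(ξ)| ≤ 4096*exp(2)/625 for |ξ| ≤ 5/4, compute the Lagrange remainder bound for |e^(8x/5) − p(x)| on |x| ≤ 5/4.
2*exp(2)/3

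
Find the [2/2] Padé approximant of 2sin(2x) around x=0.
4*x/(2*x**2/3 + 1)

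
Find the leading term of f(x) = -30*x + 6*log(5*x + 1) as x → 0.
-75*x**2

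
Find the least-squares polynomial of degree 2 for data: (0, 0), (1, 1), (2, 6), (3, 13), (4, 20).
-2/5 + (6/5)x + x²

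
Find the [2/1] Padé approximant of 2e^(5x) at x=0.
(25*x**2/3 + 20*x/3 + 2)/(1 - 5*x/3)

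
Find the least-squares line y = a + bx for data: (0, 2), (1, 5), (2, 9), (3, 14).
a = 3/2, b = 4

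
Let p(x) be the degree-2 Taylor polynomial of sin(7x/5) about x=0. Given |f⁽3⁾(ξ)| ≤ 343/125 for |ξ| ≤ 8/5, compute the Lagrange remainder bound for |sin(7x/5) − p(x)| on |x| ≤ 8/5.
87808/46875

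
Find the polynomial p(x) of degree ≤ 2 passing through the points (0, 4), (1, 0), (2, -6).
-x**2 - 3*x + 4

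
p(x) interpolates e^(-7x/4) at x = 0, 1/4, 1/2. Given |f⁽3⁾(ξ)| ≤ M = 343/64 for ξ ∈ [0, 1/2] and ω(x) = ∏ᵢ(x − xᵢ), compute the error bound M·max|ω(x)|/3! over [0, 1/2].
343*sqrt(3)/110592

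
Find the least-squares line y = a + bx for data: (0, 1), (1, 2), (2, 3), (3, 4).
a = 1, b = 1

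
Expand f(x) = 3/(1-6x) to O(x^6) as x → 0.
3 + 18*x + 108*x**2 + 648*x**3 + 3888*x**4 + 23328*x**5 + O(x**6)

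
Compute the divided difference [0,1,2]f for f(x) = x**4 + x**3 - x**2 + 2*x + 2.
9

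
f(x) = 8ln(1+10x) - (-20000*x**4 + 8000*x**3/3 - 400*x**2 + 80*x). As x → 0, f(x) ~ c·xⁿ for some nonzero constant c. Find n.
5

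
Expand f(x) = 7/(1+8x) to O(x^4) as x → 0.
7 - 56*x + 448*x**2 - 3584*x**3 + O(x**4)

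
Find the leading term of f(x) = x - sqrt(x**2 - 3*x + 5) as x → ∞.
3/2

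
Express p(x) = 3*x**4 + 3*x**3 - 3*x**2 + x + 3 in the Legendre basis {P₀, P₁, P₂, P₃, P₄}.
(13/5)P₀ + (14/5)P₁ + (-2/7)P₂ + (6/5)P₃ + (24/35)P₄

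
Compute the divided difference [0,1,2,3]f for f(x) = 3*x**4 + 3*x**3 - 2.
21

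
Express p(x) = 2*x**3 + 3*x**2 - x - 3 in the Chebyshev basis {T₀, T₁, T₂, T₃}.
(-3/2)T₀ + (1/2)T₁ + (3/2)T₂ + (1/2)T₃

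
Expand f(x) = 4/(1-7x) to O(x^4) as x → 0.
4 + 28*x + 196*x**2 + 1372*x**3 + O(x**4)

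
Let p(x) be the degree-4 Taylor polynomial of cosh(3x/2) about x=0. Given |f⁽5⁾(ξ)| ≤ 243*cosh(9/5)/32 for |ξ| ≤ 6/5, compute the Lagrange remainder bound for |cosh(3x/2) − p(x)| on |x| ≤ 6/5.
19683*cosh(9/5)/125000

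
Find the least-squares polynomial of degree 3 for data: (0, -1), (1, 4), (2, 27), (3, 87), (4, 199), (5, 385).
-67/63 + (835/378)x + (-13/252)x² + (325/108)x³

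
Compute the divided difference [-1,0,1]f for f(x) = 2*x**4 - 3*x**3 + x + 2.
2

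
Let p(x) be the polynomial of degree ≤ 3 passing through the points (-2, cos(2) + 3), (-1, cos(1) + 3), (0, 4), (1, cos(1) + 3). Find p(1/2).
cos(2)/16 + 63/16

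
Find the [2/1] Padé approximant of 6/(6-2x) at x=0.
1/(1 - x/3)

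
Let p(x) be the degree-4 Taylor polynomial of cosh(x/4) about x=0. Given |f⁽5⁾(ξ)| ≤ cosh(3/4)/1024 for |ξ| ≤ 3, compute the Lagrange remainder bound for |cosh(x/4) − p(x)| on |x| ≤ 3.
81*cosh(3/4)/40960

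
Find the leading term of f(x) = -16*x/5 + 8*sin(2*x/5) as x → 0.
-32*x**3/375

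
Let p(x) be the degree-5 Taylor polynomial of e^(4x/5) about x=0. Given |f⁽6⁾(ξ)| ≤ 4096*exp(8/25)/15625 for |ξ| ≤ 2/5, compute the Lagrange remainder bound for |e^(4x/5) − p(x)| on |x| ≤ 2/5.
16384*exp(8/25)/10986328125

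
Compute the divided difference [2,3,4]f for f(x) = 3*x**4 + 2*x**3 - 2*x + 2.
183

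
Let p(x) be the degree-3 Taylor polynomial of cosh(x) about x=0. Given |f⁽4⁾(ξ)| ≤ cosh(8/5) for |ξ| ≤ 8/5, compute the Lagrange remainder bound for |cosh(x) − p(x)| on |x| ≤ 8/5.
512*cosh(8/5)/1875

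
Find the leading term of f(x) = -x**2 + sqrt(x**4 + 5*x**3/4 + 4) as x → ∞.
5*x/8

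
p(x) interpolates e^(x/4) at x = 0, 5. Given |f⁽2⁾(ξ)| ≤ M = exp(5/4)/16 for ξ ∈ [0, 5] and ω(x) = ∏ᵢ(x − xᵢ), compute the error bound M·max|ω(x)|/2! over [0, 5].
25*exp(5/4)/128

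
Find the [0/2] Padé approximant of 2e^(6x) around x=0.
2/(18*x**2 - 6*x + 1)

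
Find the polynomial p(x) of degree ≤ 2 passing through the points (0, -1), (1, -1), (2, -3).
-x**2 + x - 1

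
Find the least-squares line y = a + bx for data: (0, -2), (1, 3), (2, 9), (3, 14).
a = -21/10, b = 27/5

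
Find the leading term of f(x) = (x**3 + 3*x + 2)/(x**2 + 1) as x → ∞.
x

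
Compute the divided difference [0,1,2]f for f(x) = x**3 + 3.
3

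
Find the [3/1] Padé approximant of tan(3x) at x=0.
9*x**3 + 3*x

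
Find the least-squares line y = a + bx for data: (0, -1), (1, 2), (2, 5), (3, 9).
a = -6/5, b = 33/10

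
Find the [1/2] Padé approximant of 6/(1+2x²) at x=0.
6/(2*x**2 + 1)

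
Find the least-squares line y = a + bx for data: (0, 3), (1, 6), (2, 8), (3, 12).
a = 29/10, b = 29/10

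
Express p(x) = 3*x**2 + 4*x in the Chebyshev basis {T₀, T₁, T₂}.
(3/2)T₀ + (4)T₁ + (3/2)T₂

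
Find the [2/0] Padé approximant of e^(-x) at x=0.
x**2/2 - x + 1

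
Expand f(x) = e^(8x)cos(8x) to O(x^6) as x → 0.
1 + 8*x - 512*x**3/3 - 2048*x**4/3 - 16384*x**5/15 + O(x**6)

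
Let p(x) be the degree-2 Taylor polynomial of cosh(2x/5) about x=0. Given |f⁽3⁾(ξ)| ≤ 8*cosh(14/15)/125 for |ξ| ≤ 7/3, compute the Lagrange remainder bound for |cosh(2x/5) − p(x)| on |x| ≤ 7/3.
1372*cosh(14/15)/10125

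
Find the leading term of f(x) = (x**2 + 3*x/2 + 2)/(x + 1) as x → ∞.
x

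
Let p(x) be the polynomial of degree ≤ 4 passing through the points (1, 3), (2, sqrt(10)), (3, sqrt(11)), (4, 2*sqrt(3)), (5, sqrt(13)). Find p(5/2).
-5*sqrt(3)/16 - 15/128 + 3*sqrt(13)/128 + 15*sqrt(10)/32 + 45*sqrt(11)/64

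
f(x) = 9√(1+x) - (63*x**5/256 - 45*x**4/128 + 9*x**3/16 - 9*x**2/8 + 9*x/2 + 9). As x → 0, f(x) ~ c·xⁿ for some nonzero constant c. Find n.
6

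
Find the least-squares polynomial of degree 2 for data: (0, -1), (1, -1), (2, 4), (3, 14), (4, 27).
-41/35 + (-123/70)x + (31/14)x²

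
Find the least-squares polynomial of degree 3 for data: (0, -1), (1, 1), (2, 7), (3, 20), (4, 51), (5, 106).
-73/63 + (1597/378)x + (-685/252)x² + (133/108)x³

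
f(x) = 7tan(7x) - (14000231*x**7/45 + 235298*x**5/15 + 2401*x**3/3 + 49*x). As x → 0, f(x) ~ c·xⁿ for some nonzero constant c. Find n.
9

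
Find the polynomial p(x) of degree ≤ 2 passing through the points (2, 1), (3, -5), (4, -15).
-2*x**2 + 4*x + 1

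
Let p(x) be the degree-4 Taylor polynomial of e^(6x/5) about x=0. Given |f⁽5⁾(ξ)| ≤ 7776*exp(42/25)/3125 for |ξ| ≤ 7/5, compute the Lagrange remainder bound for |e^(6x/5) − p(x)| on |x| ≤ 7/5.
5445468*exp(42/25)/48828125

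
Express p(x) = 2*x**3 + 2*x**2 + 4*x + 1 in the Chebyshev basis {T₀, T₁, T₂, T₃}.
(2)T₀ + (11/2)T₁ + T₂ + (1/2)T₃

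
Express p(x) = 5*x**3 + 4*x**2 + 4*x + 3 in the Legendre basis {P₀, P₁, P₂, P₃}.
(13/3)P₀ + (7)P₁ + (8/3)P₂ + (2)P₃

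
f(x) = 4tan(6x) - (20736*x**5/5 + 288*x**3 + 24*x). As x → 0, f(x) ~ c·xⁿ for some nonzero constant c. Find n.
7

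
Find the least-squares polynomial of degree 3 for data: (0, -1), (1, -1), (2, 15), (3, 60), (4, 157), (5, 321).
-8/7 + (-3/14)x + (-29/14)x² + (3)x³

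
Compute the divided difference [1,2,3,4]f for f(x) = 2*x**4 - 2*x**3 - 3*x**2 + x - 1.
18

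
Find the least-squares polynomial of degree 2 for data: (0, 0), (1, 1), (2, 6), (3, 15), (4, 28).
-x + (2)x²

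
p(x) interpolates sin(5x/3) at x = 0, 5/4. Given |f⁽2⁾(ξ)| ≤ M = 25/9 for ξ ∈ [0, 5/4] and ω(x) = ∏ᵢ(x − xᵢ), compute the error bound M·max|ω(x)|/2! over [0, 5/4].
625/1152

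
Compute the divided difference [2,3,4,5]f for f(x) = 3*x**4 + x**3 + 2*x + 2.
43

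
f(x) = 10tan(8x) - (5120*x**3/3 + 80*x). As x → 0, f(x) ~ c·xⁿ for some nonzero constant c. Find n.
5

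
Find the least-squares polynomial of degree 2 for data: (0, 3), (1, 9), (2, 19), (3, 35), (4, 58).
116/35 + (76/35)x + (20/7)x²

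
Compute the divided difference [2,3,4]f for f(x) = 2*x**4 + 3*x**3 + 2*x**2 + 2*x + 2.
139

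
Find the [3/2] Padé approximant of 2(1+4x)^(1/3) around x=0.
(896*x**3/405 + 224*x**2/15 + 56*x/5 + 2)/(32*x**2/9 + 64*x/15 + 1)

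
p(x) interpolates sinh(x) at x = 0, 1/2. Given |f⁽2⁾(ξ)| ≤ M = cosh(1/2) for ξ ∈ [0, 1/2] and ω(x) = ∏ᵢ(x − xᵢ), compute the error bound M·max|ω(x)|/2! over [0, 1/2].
cosh(1/2)/32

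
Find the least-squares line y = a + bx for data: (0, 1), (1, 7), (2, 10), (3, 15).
a = 3/2, b = 9/2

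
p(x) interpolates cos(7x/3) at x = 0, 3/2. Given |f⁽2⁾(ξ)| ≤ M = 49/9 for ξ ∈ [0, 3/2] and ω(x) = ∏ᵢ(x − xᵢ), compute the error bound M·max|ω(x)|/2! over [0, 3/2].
49/32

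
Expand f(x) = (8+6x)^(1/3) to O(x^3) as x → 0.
2 + x/2 - x**2/8 + O(x**3)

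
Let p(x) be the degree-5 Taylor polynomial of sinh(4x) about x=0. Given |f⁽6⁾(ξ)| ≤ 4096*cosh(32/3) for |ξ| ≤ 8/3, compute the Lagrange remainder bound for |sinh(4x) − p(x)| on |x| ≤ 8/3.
67108864*cosh(32/3)/32805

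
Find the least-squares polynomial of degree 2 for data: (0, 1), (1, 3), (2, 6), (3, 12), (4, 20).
8/7 + (29/70)x + (15/14)x²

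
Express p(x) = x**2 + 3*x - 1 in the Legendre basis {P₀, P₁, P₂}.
(-2/3)P₀ + (3)P₁ + (2/3)P₂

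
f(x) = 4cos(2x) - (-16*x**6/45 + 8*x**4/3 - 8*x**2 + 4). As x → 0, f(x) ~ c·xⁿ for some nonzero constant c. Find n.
8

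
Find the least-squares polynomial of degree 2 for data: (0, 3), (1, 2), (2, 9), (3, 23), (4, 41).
92/35 + (-221/70)x + (45/14)x²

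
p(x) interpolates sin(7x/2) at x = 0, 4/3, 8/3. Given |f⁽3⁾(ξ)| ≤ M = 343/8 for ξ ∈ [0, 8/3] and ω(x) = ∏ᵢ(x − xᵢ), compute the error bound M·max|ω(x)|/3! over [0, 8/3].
2744*sqrt(3)/729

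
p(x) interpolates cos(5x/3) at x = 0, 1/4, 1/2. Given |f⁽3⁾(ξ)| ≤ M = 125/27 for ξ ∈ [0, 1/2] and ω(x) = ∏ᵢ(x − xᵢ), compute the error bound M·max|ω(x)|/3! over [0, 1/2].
125*sqrt(3)/46656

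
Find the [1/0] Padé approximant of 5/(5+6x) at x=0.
1 - 6*x/5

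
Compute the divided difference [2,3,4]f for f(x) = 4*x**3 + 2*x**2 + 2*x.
38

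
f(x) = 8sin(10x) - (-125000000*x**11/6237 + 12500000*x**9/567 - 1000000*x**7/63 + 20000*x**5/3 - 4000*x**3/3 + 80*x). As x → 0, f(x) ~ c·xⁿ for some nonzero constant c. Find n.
13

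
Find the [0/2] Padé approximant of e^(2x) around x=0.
1/(2*x**2 - 2*x + 1)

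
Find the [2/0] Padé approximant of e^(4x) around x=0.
8*x**2 + 4*x + 1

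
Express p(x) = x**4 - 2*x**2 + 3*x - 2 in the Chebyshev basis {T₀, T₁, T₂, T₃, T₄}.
(-21/8)T₀ + (3)T₁ + (-1/2)T₂ + (1/8)T₄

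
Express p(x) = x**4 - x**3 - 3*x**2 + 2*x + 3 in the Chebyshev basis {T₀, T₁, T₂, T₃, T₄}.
(15/8)T₀ + (5/4)T₁ - T₂ + (-1/4)T₃ + (1/8)T₄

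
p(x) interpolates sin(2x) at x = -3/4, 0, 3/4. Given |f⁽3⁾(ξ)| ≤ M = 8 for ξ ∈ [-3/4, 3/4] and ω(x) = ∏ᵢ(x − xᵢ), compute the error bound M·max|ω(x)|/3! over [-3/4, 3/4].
sqrt(3)/8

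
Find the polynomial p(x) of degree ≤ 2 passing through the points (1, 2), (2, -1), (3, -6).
3 - x**2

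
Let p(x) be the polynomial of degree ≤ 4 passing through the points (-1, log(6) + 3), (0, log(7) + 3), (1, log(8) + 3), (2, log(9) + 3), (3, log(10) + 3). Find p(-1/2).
log(7*2**(19/32)*3**(91/128)*5**(123/128)*7**(3/32)/20) + 3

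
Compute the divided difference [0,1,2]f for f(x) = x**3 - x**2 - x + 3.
2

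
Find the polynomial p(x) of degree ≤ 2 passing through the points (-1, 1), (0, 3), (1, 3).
-x**2 + x + 3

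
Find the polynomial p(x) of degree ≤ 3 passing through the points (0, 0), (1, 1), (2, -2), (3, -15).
-x**3 + x**2 + x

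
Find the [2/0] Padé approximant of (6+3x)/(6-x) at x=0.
x**2/9 + 2*x/3 + 1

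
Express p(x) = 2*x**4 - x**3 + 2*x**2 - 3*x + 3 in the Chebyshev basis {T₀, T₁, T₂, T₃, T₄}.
(19/4)T₀ + (-15/4)T₁ + (2)T₂ + (-1/4)T₃ + (1/4)T₄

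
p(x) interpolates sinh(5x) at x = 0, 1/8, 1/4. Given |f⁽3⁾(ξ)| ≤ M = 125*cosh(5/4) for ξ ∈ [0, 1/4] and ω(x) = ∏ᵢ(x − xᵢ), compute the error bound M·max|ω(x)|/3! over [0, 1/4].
125*sqrt(3)*cosh(5/4)/13824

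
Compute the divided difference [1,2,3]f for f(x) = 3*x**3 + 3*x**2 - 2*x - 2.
21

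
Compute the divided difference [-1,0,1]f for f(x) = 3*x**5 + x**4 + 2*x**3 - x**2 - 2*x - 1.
0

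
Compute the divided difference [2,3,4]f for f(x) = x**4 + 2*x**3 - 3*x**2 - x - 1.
70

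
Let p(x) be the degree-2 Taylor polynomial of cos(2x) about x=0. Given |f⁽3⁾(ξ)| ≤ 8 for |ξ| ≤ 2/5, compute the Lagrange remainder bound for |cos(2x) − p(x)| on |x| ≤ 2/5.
32/375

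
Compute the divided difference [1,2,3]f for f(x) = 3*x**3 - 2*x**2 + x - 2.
16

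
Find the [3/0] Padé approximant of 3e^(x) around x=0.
x**3/2 + 3*x**2/2 + 3*x + 3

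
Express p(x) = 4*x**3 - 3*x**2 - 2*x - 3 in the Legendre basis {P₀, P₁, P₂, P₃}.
(-4)P₀ + (2/5)P₁ + (-2)P₂ + (8/5)P₃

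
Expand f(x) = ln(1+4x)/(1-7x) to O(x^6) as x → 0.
4*x + 20*x**2 + 484*x**3/3 + 3196*x**4/3 + 114932*x**5/15 + O(x**6)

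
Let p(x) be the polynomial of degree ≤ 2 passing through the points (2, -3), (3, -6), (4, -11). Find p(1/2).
-9/4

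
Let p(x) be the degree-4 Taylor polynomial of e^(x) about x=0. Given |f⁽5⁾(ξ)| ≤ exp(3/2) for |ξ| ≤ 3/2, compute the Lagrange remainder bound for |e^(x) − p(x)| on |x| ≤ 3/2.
81*exp(3/2)/1280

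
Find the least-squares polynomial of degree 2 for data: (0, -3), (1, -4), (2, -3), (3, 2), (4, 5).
-23/7 + (-43/35)x + (6/7)x²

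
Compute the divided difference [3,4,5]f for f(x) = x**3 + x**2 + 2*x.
13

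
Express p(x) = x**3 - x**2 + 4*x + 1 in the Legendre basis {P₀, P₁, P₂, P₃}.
(2/3)P₀ + (23/5)P₁ + (-2/3)P₂ + (2/5)P₃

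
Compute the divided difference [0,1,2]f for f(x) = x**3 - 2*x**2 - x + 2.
1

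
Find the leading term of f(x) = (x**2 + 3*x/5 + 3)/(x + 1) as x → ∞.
x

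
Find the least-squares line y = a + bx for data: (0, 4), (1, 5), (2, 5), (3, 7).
a = 39/10, b = 9/10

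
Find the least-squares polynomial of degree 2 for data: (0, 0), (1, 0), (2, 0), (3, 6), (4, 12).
6/35 + (-15/7)x + (9/7)x²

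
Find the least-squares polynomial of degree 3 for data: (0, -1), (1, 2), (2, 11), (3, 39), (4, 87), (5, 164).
-7/9 + (-64/189)x + (151/126)x² + (59/54)x³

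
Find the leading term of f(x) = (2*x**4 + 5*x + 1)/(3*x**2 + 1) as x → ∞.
2*x**2/3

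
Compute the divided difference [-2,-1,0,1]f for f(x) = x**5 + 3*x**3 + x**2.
8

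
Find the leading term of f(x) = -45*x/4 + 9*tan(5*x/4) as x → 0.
375*x**3/64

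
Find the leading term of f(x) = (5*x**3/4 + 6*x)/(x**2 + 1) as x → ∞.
5*x/4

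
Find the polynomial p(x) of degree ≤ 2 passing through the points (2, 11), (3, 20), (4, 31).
x**2 + 4*x - 1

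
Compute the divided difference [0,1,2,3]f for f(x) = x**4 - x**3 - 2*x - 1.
5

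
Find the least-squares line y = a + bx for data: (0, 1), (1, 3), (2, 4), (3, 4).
a = 3/2, b = 1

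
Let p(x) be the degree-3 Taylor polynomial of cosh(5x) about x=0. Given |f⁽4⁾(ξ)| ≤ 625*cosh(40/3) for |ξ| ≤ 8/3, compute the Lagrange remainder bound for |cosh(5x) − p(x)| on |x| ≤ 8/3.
320000*cosh(40/3)/243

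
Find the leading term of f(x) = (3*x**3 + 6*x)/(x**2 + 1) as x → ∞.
3*x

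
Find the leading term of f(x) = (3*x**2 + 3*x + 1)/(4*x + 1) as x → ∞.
3*x/4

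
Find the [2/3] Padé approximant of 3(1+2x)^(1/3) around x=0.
(14*x**2/3 + 8*x + 3)/(-4*x**3/81 + 2*x**2/3 + 2*x + 1)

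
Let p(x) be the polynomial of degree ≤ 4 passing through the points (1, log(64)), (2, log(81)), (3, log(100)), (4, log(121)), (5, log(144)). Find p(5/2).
log(30*11**(11/16)*1852097965816379409008533316173824**(1/64)*5**(13/32)/11)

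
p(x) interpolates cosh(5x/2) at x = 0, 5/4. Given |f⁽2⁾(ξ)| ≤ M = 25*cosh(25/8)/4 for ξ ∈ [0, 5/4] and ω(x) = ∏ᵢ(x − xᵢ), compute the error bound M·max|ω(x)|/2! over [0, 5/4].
625*cosh(25/8)/512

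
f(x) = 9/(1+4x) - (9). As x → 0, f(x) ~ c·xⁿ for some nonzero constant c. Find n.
1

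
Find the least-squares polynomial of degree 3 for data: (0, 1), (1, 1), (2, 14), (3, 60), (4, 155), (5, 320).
1 + (-13/21)x + (-71/28)x² + (37/12)x³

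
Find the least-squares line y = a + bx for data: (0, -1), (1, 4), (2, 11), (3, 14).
a = -4/5, b = 26/5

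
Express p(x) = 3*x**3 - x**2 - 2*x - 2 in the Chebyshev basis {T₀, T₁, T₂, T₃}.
(-5/2)T₀ + (1/4)T₁ + (-1/2)T₂ + (3/4)T₃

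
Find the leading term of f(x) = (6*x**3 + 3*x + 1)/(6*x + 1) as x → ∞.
x**2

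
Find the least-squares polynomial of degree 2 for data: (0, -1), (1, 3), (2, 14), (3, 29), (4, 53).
-32/35 + (29/35)x + (22/7)x²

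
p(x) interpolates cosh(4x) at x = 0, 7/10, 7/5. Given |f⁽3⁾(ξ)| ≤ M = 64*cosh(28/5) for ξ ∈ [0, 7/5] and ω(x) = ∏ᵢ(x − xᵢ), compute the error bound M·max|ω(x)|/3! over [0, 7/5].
2744*sqrt(3)*cosh(28/5)/3375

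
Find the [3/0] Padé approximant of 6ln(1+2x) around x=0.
4*x*(4*x**2 - 3*x + 3)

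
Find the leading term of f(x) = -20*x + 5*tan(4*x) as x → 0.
320*x**3/3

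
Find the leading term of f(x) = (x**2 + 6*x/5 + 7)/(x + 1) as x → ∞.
x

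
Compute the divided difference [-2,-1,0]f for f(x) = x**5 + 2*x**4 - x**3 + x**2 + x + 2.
3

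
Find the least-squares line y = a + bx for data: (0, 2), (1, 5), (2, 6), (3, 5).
a = 3, b = 1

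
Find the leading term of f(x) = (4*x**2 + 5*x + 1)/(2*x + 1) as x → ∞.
2*x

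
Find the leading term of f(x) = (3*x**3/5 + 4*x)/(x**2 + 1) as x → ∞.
3*x/5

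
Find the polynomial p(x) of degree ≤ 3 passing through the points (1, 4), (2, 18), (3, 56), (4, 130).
2*x**3 + 2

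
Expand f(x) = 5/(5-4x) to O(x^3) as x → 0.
1 + 4*x/5 + 16*x**2/25 + O(x**3)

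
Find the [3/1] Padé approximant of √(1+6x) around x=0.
(-27*x**3/8 + 27*x**2/4 + 27*x/4 + 1)/(15*x/4 + 1)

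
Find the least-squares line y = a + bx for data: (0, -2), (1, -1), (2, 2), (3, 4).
a = -12/5, b = 21/10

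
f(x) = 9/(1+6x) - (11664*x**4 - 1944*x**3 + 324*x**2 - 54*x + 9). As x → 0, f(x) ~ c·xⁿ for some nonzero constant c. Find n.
5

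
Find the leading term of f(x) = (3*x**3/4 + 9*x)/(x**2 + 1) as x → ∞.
3*x/4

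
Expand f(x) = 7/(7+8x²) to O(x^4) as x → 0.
1 - 8*x**2/7 + O(x**4)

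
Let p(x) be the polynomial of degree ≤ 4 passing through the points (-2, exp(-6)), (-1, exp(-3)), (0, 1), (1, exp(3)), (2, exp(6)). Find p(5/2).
(-420*exp(9) - 180*exp(3) + 35 + 378*exp(6) + 315*exp(12))*exp(-6)/128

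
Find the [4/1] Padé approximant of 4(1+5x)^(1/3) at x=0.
(2500*x**4/243 - 800*x**3/81 + 40*x**2/3 + 64*x/3 + 4)/(11*x/3 + 1)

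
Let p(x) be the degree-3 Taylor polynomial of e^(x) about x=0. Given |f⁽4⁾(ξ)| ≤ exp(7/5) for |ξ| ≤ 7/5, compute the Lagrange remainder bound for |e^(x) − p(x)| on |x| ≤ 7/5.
2401*exp(7/5)/15000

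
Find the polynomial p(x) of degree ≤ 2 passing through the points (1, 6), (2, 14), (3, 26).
2*x**2 + 2*x + 2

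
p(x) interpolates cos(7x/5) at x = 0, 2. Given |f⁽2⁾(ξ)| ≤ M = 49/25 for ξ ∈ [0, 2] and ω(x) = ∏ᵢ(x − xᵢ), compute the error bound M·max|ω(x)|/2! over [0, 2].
49/50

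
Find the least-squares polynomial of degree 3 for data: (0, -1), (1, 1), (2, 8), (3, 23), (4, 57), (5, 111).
-1 + (29/14)x + (-13/14)x² + x³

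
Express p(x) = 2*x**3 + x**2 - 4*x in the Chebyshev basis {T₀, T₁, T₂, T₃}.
(1/2)T₀ + (-5/2)T₁ + (1/2)T₂ + (1/2)T₃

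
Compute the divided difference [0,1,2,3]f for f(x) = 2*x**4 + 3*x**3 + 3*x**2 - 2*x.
15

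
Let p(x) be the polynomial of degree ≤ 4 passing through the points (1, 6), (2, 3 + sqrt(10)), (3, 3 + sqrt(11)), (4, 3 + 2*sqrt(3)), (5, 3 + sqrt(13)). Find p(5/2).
-5*sqrt(3)/16 + 3*sqrt(13)/128 + 15*sqrt(10)/32 + 45*sqrt(11)/64 + 369/128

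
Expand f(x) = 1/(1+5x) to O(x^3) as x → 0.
1 - 5*x + 25*x**2 + O(x**3)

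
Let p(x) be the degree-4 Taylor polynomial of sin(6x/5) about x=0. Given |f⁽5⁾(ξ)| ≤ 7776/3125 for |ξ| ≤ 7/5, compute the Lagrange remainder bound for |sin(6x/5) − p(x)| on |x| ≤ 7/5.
5445468/48828125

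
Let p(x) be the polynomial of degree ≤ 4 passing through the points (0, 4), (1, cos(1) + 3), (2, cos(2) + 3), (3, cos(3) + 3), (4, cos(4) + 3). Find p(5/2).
15*cos(3)/32 + 45*cos(2)/64 - 5*cos(1)/32 - 5*cos(4)/128 + 387/128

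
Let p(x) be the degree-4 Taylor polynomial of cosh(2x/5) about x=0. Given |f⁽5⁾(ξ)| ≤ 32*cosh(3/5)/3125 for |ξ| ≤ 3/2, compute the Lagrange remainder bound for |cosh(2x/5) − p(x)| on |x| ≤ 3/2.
81*cosh(3/5)/125000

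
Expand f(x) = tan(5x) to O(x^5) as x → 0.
5*x + 125*x**3/3 + O(x**5)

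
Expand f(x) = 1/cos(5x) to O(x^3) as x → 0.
1 + 25*x**2/2 + O(x**3)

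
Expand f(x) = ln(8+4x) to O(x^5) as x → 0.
log(8) + x/2 - x**2/8 + x**3/24 - x**4/64 + O(x**5)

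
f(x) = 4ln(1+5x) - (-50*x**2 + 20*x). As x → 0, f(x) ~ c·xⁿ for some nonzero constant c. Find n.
3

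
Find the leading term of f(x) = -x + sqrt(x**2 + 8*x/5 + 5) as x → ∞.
4/5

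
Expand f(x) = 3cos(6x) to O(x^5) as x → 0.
3 - 54*x**2 + 162*x**4 + O(x**5)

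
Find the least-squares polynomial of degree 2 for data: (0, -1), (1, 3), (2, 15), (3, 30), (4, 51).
-46/35 + (177/70)x + (37/14)x²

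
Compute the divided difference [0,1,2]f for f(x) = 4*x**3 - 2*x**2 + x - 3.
10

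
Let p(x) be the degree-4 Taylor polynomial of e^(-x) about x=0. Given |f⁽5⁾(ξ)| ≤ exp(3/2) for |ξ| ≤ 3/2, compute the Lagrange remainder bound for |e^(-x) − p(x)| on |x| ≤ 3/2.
81*exp(3/2)/1280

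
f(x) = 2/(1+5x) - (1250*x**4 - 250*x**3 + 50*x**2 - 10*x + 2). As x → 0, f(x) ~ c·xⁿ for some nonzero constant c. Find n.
5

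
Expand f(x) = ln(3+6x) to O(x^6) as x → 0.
log(3) + 2*x - 2*x**2 + 8*x**3/3 - 4*x**4 + 32*x**5/5 + O(x**6)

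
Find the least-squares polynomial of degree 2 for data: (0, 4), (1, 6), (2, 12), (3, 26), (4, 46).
30/7 + (-76/35)x + (22/7)x²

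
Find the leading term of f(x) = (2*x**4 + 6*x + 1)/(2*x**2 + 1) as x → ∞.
x**2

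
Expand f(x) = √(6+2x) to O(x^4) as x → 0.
sqrt(6) + sqrt(6)*x/6 - sqrt(6)*x**2/72 + sqrt(6)*x**3/432 + O(x**4)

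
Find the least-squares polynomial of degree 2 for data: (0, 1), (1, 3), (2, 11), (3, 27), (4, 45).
5/7 + (-8/35)x + (20/7)x²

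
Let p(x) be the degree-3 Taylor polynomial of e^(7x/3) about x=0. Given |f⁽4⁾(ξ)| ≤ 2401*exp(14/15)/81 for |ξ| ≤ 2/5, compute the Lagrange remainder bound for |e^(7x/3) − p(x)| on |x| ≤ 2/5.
4802*exp(14/15)/151875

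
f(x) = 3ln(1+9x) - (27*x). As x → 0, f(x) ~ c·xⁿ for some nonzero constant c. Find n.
2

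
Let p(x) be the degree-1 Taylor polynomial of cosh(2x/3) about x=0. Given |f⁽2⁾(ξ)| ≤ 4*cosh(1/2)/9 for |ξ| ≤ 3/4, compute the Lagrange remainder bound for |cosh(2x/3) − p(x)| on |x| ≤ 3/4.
cosh(1/2)/8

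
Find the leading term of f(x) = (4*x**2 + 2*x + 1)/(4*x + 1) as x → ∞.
x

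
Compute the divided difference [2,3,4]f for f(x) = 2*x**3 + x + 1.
18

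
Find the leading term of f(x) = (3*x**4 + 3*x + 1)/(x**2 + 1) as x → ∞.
3*x**2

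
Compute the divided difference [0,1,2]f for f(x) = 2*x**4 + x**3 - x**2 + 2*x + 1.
16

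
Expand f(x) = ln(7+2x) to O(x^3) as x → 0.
log(7) + 2*x/7 - 2*x**2/49 + O(x**3)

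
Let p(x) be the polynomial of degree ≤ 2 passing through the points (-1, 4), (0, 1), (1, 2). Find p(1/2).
1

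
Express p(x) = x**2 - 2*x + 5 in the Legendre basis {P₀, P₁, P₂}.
(16/3)P₀ + (-2)P₁ + (2/3)P₂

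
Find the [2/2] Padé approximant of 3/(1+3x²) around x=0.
3/(3*x**2 + 1)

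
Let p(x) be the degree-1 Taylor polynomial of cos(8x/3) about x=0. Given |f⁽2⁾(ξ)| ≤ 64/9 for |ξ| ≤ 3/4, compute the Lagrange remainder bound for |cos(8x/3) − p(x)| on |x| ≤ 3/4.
2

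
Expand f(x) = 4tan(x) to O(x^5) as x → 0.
4*x + 4*x**3/3 + O(x**5)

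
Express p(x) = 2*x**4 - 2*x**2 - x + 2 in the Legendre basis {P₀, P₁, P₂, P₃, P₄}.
(26/15)P₀ - P₁ + (-4/21)P₂ + (16/35)P₄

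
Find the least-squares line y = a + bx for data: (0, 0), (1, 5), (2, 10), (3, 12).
a = 3/5, b = 41/10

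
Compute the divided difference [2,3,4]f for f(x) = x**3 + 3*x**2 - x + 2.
12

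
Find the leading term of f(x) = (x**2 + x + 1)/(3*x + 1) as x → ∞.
x/3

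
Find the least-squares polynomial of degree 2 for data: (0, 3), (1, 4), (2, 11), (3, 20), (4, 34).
14/5 + (-1/5)x + (2)x²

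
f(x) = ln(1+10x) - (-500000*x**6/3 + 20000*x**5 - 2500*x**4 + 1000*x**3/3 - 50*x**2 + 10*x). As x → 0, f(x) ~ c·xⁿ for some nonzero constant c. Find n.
7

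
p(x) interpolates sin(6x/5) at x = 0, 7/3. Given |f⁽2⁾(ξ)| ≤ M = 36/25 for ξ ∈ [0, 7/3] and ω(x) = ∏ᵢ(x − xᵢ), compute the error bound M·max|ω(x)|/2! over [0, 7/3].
49/50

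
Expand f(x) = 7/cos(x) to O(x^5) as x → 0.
7 + 7*x**2/2 + 35*x**4/24 + O(x**5)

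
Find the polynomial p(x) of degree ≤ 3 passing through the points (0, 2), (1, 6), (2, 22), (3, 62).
2*x**3 + 2*x + 2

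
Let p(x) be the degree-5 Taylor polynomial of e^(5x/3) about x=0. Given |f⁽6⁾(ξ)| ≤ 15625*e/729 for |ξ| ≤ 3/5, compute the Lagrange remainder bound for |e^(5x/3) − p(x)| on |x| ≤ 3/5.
e/720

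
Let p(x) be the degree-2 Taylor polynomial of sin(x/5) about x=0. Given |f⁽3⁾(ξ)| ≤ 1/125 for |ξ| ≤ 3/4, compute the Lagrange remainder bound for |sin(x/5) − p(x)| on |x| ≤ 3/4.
9/16000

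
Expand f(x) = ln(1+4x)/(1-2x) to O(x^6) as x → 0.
4*x + 64*x**3/3 - 64*x**4/3 + 2432*x**5/15 + O(x**6)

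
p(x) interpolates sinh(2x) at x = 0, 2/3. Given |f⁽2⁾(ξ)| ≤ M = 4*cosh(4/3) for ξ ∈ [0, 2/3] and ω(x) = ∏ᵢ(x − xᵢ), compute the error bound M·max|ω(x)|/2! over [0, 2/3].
2*cosh(4/3)/9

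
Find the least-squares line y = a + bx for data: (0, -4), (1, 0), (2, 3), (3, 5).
a = -7/2, b = 3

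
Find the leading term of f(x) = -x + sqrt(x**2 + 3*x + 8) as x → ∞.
3/2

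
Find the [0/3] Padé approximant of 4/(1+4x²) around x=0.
4/(4*x**2 + 1)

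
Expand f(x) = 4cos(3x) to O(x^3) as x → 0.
4 - 18*x**2 + O(x**3)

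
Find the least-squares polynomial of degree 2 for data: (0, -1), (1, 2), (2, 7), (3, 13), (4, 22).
-33/35 + (139/70)x + (13/14)x²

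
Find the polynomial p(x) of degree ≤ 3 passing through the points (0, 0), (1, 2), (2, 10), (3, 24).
3*x**2 - x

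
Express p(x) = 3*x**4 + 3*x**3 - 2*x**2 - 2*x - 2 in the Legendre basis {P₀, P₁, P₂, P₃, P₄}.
(-31/15)P₀ + (-1/5)P₁ + (8/21)P₂ + (6/5)P₃ + (24/35)P₄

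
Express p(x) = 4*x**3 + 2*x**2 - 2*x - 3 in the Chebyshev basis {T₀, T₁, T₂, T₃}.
(-2)T₀ + T₁ + T₂ + T₃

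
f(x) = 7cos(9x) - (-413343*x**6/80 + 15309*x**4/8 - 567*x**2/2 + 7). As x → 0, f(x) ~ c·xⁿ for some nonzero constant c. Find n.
8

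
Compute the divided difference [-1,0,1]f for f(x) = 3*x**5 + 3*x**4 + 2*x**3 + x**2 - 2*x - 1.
4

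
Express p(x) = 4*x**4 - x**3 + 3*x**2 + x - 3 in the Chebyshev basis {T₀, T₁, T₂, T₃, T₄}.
(1/4)T₁ + (7/2)T₂ + (-1/4)T₃ + (1/2)T₄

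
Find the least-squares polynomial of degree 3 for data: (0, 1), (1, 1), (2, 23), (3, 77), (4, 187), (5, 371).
40/63 + (-421/378)x + (-43/126)x² + (83/27)x³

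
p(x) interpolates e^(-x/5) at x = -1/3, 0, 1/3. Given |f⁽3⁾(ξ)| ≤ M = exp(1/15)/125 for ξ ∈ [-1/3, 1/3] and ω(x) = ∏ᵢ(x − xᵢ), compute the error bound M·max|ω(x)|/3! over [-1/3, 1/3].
sqrt(3)*exp(1/15)/91125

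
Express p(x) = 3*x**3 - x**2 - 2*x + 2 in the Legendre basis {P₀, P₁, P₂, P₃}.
(5/3)P₀ + (-1/5)P₁ + (-2/3)P₂ + (6/5)P₃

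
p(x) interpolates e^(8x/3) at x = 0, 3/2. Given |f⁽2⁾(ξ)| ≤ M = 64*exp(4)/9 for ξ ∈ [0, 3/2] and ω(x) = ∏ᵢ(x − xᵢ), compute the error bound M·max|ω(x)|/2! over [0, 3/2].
2*exp(4)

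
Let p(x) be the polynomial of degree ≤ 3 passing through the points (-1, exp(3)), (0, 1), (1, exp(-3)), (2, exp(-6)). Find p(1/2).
((9 - exp(3))*exp(6) - 1 + 9*exp(3))*exp(-6)/16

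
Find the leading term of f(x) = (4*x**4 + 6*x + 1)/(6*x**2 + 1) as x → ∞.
2*x**2/3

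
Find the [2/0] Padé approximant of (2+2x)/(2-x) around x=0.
3*x**2/4 + 3*x/2 + 1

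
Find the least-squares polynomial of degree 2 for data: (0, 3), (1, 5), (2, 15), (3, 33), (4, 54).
18/7 + (-1/7)x + (23/7)x²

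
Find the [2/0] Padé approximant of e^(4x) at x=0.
8*x**2 + 4*x + 1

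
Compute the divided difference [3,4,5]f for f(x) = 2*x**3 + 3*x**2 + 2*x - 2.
27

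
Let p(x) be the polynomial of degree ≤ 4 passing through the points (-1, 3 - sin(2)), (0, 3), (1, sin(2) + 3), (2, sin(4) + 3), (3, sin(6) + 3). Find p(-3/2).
35*sin(6)/128 + 63*sin(2)/128 - 45*sin(4)/32 + 3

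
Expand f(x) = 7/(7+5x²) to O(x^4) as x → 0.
1 - 5*x**2/7 + O(x**4)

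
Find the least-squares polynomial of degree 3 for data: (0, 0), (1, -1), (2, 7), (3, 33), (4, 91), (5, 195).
-25/126 + (415/756)x + (-355/126)x² + (227/108)x³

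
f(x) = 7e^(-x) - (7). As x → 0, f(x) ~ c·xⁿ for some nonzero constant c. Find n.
1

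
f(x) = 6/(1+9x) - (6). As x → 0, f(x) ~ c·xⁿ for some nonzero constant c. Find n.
1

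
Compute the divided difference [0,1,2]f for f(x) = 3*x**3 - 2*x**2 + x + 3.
7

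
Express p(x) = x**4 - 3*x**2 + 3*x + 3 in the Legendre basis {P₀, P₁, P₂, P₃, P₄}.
(11/5)P₀ + (3)P₁ + (-10/7)P₂ + (8/35)P₄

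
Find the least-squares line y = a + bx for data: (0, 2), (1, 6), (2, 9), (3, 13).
a = 21/10, b = 18/5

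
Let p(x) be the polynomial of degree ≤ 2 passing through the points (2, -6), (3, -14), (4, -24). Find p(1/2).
9/4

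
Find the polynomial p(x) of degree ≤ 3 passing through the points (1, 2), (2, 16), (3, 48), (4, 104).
x**3 + 3*x**2 - 2*x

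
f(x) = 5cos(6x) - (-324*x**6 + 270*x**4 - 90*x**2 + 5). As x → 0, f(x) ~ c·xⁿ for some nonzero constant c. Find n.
8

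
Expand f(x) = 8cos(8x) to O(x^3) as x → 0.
8 - 256*x**2 + O(x**3)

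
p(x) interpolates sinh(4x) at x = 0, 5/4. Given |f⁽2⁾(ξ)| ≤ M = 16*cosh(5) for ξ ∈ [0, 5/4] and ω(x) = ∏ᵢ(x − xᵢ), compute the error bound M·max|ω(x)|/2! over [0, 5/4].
25*cosh(5)/8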